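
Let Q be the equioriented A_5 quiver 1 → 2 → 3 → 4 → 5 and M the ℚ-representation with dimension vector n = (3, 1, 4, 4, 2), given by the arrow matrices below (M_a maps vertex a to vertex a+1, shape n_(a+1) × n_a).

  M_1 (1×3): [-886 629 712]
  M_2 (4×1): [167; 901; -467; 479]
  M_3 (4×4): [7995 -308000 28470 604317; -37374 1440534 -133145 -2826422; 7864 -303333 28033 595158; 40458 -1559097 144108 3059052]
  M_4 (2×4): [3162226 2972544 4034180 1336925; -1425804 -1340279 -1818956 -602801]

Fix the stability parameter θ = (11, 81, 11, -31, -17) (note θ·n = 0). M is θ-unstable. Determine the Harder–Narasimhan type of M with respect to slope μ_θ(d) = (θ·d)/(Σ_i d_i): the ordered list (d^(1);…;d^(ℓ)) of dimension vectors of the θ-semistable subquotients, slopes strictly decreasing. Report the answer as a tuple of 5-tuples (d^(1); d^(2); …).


Interval decomposition of M: I[1,1]^2, I[1,5], I[3,3], I[3,4], I[3,5], I[4,4].
HN type (ℓ=4): μ^(1)=11; μ^(2)=-10; μ^(3)=-37/3; μ^(4)=-31

((3, 1, 2, 1, 1); (0, 0, 1, 1, 0); (0, 0, 1, 1, 1); (0, 0, 0, 1, 0))


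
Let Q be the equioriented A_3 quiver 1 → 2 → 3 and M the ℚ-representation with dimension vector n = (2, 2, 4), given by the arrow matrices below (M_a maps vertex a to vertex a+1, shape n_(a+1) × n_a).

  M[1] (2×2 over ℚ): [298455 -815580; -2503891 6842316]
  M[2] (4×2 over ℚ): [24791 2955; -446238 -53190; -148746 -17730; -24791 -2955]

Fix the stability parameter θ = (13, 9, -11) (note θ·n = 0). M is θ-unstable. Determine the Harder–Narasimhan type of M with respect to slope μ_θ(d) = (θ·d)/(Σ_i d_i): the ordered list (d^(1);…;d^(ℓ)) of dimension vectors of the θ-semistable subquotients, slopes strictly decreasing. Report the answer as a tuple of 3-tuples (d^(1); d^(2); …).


Via rank(M_{q-1}∘⋯∘M_p): M ≅ I[1,1], I[1,2], I[2,3], I[3,3]^3.
μ_θ-semistable layers: μ^(1)=13; μ^(2)=11; μ^(3)=-1; μ^(4)=-11

((1, 0, 0); (1, 1, 0); (0, 1, 1); (0, 0, 3))


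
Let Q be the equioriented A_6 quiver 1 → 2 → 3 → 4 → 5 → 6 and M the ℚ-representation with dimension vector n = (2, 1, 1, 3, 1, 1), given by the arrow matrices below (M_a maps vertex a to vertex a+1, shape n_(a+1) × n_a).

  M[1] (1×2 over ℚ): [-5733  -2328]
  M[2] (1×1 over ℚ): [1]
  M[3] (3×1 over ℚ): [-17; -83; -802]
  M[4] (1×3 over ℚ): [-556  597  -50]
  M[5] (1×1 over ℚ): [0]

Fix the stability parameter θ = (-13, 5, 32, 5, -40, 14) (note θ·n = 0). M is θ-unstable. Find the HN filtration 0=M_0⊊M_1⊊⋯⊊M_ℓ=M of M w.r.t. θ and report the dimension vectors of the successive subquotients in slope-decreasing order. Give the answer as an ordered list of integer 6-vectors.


Barcode: M ≅ I[1,1], I[1,5], I[4,4]^2, I[6,6]. HN layers by μ_θ (4 steps, strictly decreasing):
  μ^(1)=14; μ^(2)=5; μ^(3)=1/2; μ^(4)=-13

((0, 0, 0, 0, 0, 1); (0, 0, 0, 2, 0, 0); (0, 1, 1, 1, 1, 0); (2, 0, 0, 0, 0, 0))


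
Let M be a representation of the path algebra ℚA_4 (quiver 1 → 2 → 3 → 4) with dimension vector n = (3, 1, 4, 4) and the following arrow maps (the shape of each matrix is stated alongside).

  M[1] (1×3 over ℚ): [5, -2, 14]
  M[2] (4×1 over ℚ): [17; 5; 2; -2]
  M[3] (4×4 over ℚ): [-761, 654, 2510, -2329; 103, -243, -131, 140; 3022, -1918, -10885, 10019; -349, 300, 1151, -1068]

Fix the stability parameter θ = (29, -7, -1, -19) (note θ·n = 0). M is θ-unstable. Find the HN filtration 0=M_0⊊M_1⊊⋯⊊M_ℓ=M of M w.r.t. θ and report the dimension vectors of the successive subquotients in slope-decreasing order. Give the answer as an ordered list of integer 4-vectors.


Via rank(M_{q-1}∘⋯∘M_p): M ≅ I[1,1]^2, I[1,4], I[3,4]^3.
μ_θ-semistable layers: μ^(1)=29; μ^(2)=1/2; μ^(3)=-10

((2, 0, 0, 0); (1, 1, 1, 1); (0, 0, 3, 3))


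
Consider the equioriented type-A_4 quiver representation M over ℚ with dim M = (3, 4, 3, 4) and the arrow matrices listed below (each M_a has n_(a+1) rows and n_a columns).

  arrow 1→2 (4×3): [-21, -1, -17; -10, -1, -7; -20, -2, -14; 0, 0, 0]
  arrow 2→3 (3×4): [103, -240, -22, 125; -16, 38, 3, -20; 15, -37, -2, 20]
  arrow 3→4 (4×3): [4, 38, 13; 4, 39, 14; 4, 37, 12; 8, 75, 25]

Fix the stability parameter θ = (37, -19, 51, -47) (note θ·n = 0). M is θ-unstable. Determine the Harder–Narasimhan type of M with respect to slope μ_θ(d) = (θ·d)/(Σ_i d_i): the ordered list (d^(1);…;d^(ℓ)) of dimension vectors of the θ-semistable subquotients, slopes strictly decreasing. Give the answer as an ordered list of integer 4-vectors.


Interval decomposition of M: I[1,1], I[1,3], I[1,4], I[2,2], I[2,4], I[4,4]^2.
HN type (ℓ=7): μ^(1)=51; μ^(2)=37; μ^(3)=9; μ^(4)=11/2; μ^(5)=2; μ^(6)=-19; μ^(7)=-47

((0, 0, 1, 0); (1, 0, 0, 0); (1, 1, 0, 0); (1, 1, 1, 1); (0, 0, 1, 1); (0, 2, 0, 0); (0, 0, 0, 2))


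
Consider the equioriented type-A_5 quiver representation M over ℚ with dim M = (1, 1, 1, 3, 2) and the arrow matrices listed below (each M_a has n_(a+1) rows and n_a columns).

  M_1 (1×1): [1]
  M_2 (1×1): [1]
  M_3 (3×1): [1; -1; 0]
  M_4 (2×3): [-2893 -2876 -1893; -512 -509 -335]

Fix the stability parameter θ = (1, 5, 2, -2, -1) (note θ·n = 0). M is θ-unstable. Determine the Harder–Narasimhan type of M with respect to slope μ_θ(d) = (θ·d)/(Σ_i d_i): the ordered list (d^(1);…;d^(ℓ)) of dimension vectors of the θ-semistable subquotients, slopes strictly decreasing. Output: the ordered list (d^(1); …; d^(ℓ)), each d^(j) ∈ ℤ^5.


Via rank(M_{q-1}∘⋯∘M_p): M ≅ I[1,5], I[4,4], I[4,5].
μ_θ-semistable layers: μ^(1)=1; μ^(2)=-1; μ^(3)=-2

((1, 1, 1, 1, 1); (0, 0, 0, 0, 1); (0, 0, 0, 2, 0))


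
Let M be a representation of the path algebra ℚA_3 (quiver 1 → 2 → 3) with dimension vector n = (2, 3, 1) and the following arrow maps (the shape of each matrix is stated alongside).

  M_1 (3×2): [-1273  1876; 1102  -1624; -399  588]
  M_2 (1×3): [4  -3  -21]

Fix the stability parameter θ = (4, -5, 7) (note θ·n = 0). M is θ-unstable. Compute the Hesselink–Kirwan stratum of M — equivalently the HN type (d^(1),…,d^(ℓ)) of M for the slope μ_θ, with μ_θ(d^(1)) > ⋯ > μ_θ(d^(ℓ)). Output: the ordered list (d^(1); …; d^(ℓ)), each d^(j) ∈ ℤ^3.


Via rank(M_{q-1}∘⋯∘M_p): M ≅ I[1,1], I[1,3], I[2,2]^2.
μ_θ-semistable layers: μ^(1)=7; μ^(2)=4; μ^(3)=-1/2; μ^(4)=-5

((0, 0, 1); (1, 0, 0); (1, 1, 0); (0, 2, 0))


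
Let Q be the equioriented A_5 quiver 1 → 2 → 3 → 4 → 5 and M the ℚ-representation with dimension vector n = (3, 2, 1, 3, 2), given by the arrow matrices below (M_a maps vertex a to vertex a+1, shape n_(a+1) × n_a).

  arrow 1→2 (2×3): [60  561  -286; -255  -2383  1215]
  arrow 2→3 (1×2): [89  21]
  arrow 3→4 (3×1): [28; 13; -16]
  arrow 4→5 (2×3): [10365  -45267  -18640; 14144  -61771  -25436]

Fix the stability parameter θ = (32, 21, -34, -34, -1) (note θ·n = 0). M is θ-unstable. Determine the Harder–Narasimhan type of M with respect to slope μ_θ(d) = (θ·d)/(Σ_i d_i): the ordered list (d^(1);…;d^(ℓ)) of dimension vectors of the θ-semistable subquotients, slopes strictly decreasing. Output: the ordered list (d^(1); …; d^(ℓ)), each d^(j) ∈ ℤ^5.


Barcode: M ≅ I[1,1], I[1,2], I[1,5], I[4,4], I[4,5]. HN layers by μ_θ (5 steps, strictly decreasing):
  μ^(1)=32; μ^(2)=53/2; μ^(3)=-1; μ^(4)=-15/4; μ^(5)=-34

((1, 0, 0, 0, 0); (1, 1, 0, 0, 0); (0, 0, 0, 0, 2); (1, 1, 1, 1, 0); (0, 0, 0, 2, 0))


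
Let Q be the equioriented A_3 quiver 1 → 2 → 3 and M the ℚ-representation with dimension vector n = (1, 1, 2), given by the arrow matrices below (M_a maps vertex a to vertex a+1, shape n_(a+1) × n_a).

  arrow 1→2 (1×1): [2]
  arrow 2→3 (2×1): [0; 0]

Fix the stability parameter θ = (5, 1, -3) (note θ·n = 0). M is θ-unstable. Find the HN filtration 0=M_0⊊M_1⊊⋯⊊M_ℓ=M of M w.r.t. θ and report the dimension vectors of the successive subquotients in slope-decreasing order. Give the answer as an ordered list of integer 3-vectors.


Barcode: M ≅ I[1,2], I[3,3]^2. HN layers by μ_θ (2 steps, strictly decreasing):
  μ^(1)=3; μ^(2)=-3

((1, 1, 0); (0, 0, 2))


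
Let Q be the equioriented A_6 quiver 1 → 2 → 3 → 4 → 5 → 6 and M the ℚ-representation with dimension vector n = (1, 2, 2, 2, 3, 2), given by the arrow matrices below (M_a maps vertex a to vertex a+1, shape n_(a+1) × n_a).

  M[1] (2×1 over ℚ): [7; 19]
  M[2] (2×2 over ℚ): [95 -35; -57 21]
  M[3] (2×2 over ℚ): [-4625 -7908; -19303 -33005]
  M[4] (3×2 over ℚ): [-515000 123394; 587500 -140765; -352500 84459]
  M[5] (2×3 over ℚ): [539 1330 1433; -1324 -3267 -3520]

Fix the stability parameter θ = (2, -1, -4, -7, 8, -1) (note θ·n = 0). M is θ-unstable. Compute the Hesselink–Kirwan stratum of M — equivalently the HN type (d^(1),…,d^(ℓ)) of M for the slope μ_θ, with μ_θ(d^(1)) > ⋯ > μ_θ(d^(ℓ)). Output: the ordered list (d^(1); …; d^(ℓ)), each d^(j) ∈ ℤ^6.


Interval decomposition of M: I[1,2], I[2,4], I[3,6], I[5,5], I[5,6].
HN type (ℓ=5): μ^(1)=8; μ^(2)=7/2; μ^(3)=1/2; μ^(4)=-4; μ^(5)=-11/2

((0, 0, 0, 0, 1, 0); (0, 0, 0, 0, 2, 2); (1, 1, 0, 0, 0, 0); (0, 1, 1, 1, 0, 0); (0, 0, 1, 1, 0, 0))


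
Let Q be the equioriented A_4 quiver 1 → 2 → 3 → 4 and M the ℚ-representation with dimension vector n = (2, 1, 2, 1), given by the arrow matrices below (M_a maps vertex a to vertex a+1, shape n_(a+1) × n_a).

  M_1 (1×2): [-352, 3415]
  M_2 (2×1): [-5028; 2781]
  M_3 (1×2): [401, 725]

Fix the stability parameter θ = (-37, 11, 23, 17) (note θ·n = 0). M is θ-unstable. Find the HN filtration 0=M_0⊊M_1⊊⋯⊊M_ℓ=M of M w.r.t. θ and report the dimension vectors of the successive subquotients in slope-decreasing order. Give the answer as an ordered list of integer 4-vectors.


Barcode: M ≅ I[1,1], I[1,4], I[3,3]. HN layers by μ_θ (4 steps, strictly decreasing):
  μ^(1)=23; μ^(2)=20; μ^(3)=11; μ^(4)=-37

((0, 0, 1, 0); (0, 0, 1, 1); (0, 1, 0, 0); (2, 0, 0, 0))


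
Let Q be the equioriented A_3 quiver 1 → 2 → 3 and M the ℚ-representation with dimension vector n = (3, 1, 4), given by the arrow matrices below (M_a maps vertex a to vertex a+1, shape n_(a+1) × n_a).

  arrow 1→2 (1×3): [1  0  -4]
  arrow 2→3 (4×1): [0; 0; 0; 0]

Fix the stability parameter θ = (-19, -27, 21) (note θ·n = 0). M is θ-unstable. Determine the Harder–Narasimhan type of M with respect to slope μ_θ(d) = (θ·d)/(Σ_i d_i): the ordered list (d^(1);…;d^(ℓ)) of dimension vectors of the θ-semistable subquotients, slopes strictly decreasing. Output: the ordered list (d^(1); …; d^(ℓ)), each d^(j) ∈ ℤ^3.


Interval decomposition of M: I[1,1]^2, I[1,2], I[3,3]^4.
HN type (ℓ=3): μ^(1)=21; μ^(2)=-19; μ^(3)=-23

((0, 0, 4); (2, 0, 0); (1, 1, 0))


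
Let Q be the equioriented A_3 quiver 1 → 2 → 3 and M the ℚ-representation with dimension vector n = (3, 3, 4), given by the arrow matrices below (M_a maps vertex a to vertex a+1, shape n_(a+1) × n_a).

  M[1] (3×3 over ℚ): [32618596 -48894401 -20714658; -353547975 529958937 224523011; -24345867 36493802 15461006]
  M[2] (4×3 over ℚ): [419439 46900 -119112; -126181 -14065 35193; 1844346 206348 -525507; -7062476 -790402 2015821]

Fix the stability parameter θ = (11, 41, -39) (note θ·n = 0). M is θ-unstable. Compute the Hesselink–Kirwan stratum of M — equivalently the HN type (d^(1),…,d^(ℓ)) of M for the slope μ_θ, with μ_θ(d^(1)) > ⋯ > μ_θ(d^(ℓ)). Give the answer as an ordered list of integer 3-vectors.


Interval decomposition of M: I[1,3]^3, I[3,3].
HN type (ℓ=2): μ^(1)=13/3; μ^(2)=-39

((3, 3, 3); (0, 0, 1))


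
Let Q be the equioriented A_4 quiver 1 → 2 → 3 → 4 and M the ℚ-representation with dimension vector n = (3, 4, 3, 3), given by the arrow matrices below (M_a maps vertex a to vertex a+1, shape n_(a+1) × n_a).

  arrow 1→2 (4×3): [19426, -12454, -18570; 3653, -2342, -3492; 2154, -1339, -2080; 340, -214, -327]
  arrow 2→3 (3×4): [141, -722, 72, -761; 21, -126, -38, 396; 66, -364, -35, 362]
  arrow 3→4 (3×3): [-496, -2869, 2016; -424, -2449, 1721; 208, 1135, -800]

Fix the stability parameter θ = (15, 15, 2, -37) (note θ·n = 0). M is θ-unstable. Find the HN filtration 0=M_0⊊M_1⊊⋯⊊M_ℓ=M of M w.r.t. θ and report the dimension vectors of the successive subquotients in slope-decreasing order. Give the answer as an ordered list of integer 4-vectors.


Barcode: M ≅ I[1,2], I[1,4]^2, I[2,3], I[4,4]. HN layers by μ_θ (4 steps, strictly decreasing):
  μ^(1)=15; μ^(2)=17/2; μ^(3)=-5/4; μ^(4)=-37

((1, 1, 0, 0); (0, 1, 1, 0); (2, 2, 2, 2); (0, 0, 0, 1))


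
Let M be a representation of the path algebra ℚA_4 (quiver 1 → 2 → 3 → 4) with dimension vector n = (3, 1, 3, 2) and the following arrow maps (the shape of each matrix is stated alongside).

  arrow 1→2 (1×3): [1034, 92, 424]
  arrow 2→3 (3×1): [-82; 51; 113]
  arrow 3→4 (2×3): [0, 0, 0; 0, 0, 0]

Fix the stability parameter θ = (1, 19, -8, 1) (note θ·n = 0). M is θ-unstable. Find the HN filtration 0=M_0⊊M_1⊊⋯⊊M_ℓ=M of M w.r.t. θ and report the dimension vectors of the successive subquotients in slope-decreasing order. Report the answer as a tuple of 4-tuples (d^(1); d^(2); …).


Via rank(M_{q-1}∘⋯∘M_p): M ≅ I[1,1]^2, I[1,3], I[3,3]^2, I[4,4]^2.
μ_θ-semistable layers: μ^(1)=11/2; μ^(2)=1; μ^(3)=-8

((0, 1, 1, 0); (3, 0, 0, 2); (0, 0, 2, 0))


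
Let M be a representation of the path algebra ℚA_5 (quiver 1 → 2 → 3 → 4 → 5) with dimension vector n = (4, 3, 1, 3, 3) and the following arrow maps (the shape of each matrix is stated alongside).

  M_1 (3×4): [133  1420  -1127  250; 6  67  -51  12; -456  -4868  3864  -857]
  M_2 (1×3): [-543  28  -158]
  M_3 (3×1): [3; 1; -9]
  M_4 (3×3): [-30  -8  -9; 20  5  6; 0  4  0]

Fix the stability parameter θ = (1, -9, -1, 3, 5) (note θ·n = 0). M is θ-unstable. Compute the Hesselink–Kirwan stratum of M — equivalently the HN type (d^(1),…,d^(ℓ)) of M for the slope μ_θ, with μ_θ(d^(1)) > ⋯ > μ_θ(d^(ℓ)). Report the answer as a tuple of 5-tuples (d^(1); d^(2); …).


Interval decomposition of M: I[1,1], I[1,2]^2, I[1,5], I[4,4], I[4,5], I[5,5].
HN type (ℓ=5): μ^(1)=5; μ^(2)=3; μ^(3)=1; μ^(4)=-1; μ^(5)=-4

((0, 0, 0, 0, 3); (0, 0, 0, 3, 0); (1, 0, 0, 0, 0); (0, 0, 1, 0, 0); (3, 3, 0, 0, 0))


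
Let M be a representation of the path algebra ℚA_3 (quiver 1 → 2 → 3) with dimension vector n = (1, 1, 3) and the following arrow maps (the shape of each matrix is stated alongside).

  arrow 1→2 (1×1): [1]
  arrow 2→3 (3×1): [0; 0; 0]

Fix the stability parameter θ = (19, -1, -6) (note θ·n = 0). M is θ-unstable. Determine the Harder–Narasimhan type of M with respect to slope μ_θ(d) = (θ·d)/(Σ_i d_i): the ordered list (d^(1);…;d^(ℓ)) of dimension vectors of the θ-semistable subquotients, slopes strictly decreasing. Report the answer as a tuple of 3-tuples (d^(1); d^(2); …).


Via rank(M_{q-1}∘⋯∘M_p): M ≅ I[1,2], I[3,3]^3.
μ_θ-semistable layers: μ^(1)=9; μ^(2)=-6

((1, 1, 0); (0, 0, 3))


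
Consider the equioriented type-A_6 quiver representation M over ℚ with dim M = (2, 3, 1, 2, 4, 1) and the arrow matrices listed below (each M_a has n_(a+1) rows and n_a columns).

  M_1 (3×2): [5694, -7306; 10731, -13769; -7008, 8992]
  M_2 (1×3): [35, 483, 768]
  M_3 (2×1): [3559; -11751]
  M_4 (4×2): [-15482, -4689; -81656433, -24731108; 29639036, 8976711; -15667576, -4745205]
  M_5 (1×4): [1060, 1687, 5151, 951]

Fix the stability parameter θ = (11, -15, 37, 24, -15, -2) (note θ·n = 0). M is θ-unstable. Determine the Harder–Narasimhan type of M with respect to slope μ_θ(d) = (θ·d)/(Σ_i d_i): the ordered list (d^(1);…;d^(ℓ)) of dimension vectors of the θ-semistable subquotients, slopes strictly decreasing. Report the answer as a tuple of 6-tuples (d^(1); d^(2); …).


Via rank(M_{q-1}∘⋯∘M_p): M ≅ I[1,1], I[1,6], I[2,2]^2, I[4,5], I[5,5]^2.
μ_θ-semistable layers: μ^(1)=11; μ^(2)=9/2; μ^(3)=-2; μ^(4)=-15

((1, 0, 1, 1, 1, 1); (0, 0, 0, 1, 1, 0); (1, 1, 0, 0, 0, 0); (0, 2, 0, 0, 2, 0))


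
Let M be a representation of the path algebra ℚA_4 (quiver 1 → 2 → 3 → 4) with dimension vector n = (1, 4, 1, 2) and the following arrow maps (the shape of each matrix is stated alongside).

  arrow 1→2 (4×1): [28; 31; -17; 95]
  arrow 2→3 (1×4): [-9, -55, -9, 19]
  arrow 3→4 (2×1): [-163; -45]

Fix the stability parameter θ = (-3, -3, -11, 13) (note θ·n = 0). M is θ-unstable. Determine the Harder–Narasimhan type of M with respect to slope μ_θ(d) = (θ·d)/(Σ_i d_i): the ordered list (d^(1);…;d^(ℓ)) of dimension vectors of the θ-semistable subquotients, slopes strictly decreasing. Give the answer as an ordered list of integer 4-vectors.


Interval decomposition of M: I[1,4], I[2,2]^3, I[4,4].
HN type (ℓ=3): μ^(1)=13; μ^(2)=-3; μ^(3)=-17/3

((0, 0, 0, 2); (0, 3, 0, 0); (1, 1, 1, 0))


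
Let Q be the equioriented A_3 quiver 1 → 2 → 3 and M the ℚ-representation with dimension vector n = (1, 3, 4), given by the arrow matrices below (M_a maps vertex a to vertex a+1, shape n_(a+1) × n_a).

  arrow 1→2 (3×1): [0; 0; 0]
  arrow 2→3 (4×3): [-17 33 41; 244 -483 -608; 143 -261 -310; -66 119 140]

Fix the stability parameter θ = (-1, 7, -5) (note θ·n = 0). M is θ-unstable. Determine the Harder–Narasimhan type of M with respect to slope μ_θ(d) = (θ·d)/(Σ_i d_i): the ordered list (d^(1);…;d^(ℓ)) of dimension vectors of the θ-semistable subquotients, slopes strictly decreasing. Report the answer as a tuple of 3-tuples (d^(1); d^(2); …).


Via rank(M_{q-1}∘⋯∘M_p): M ≅ I[1,1], I[2,3]^3, I[3,3].
μ_θ-semistable layers: μ^(1)=1; μ^(2)=-1; μ^(3)=-5

((0, 3, 3); (1, 0, 0); (0, 0, 1))


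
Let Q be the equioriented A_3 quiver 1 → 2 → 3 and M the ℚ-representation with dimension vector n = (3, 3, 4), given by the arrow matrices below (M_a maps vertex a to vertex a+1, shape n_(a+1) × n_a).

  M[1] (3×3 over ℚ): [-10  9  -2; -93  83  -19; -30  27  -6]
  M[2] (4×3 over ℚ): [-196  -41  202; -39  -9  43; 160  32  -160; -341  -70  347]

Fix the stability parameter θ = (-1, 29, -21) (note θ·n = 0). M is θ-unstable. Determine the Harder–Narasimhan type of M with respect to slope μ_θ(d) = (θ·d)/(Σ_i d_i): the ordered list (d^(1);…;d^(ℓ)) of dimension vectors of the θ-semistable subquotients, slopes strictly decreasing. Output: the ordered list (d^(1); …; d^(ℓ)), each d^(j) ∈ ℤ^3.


Barcode: M ≅ I[1,1], I[1,2], I[1,3], I[2,3], I[3,3]^2. HN layers by μ_θ (4 steps, strictly decreasing):
  μ^(1)=29; μ^(2)=4; μ^(3)=-1; μ^(4)=-21

((0, 1, 0); (0, 2, 2); (3, 0, 0); (0, 0, 2))


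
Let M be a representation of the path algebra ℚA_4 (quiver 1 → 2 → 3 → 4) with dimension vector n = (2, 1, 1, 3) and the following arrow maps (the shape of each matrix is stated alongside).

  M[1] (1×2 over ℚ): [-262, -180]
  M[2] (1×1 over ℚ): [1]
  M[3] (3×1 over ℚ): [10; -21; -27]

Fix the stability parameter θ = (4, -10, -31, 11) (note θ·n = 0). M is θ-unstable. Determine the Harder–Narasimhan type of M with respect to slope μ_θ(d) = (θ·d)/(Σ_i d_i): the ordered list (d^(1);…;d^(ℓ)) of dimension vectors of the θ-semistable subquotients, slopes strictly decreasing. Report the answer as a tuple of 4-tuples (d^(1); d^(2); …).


Via rank(M_{q-1}∘⋯∘M_p): M ≅ I[1,1], I[1,4], I[4,4]^2.
μ_θ-semistable layers: μ^(1)=11; μ^(2)=4; μ^(3)=-37/3

((0, 0, 0, 3); (1, 0, 0, 0); (1, 1, 1, 0))


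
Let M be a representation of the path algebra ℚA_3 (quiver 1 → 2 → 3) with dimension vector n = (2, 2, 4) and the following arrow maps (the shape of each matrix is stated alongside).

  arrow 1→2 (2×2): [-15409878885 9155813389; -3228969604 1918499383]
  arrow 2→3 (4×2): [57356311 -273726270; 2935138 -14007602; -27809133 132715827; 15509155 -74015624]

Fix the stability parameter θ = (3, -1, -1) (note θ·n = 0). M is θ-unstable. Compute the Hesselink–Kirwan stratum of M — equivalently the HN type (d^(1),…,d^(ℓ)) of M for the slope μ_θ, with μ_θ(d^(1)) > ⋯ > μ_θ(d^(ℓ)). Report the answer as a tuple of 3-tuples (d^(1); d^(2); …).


Interval decomposition of M: I[1,3]^2, I[3,3]^2.
HN type (ℓ=2): μ^(1)=1/3; μ^(2)=-1

((2, 2, 2); (0, 0, 2))


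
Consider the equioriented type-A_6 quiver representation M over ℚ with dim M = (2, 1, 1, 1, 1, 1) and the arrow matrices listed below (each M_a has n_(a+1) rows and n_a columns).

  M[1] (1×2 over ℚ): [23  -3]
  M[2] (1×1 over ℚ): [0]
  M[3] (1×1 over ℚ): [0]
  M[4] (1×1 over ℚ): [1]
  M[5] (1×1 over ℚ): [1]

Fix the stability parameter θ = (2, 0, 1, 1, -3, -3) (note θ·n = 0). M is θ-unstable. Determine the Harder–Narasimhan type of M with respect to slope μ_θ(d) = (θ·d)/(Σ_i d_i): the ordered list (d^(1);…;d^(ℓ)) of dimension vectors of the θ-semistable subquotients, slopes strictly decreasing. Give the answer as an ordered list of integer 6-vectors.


Via rank(M_{q-1}∘⋯∘M_p): M ≅ I[1,1], I[1,2], I[3,3], I[4,6].
μ_θ-semistable layers: μ^(1)=2; μ^(2)=1; μ^(3)=-5/3

((1, 0, 0, 0, 0, 0); (1, 1, 1, 0, 0, 0); (0, 0, 0, 1, 1, 1))


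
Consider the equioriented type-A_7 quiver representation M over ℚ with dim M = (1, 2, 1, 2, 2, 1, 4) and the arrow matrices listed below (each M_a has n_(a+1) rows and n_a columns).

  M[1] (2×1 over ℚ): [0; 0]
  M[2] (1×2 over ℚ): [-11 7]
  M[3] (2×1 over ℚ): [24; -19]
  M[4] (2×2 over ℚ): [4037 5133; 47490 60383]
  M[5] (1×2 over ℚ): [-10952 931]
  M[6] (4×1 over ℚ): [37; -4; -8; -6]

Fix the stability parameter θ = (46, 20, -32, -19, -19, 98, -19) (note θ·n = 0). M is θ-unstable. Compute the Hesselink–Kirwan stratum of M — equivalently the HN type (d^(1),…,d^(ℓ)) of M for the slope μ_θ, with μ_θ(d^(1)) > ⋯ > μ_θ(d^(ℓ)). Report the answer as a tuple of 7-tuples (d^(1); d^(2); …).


Via rank(M_{q-1}∘⋯∘M_p): M ≅ I[1,1], I[2,2], I[2,7], I[4,5], I[7,7]^3.
μ_θ-semistable layers: μ^(1)=46; μ^(2)=79/2; μ^(3)=20; μ^(4)=-25/2; μ^(5)=-19

((1, 0, 0, 0, 0, 0, 0); (0, 0, 0, 0, 0, 1, 1); (0, 1, 0, 0, 0, 0, 0); (0, 1, 1, 1, 1, 0, 0); (0, 0, 0, 1, 1, 0, 3))


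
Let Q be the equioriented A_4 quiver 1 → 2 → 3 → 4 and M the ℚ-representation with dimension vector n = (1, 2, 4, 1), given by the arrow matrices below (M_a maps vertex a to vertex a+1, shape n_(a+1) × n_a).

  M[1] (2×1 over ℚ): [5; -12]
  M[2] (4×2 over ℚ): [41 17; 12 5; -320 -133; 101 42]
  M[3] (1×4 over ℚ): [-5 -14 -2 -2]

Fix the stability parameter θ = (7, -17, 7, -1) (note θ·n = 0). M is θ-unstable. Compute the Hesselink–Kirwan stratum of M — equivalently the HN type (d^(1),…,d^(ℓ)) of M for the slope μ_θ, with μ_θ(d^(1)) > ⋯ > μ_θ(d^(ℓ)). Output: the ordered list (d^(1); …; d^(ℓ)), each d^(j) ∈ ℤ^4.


Interval decomposition of M: I[1,4], I[2,3], I[3,3]^2.
HN type (ℓ=4): μ^(1)=7; μ^(2)=3; μ^(3)=-5; μ^(4)=-17

((0, 0, 3, 0); (0, 0, 1, 1); (1, 1, 0, 0); (0, 1, 0, 0))


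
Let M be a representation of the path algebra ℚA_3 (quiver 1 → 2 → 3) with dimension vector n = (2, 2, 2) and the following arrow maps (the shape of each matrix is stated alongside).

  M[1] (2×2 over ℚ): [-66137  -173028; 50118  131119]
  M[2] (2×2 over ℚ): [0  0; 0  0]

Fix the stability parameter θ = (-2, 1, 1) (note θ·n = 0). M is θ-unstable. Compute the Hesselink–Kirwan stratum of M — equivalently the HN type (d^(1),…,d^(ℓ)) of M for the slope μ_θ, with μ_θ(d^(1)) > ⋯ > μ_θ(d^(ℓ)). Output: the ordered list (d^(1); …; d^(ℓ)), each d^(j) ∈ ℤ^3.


Via rank(M_{q-1}∘⋯∘M_p): M ≅ I[1,2]^2, I[3,3]^2.
μ_θ-semistable layers: μ^(1)=1; μ^(2)=-2

((0, 2, 2); (2, 0, 0))


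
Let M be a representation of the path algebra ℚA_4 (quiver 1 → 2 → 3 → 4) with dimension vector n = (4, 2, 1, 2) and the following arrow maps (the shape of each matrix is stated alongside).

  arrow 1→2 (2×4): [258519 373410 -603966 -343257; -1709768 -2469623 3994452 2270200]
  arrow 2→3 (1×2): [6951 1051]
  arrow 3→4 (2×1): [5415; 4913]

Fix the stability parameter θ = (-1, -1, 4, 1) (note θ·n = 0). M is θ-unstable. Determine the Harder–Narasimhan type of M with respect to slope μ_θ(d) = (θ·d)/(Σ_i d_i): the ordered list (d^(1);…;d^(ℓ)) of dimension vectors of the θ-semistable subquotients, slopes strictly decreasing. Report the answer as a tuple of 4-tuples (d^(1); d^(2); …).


Barcode: M ≅ I[1,1]^2, I[1,2], I[1,4], I[4,4]. HN layers by μ_θ (3 steps, strictly decreasing):
  μ^(1)=5/2; μ^(2)=1; μ^(3)=-1

((0, 0, 1, 1); (0, 0, 0, 1); (4, 2, 0, 0))


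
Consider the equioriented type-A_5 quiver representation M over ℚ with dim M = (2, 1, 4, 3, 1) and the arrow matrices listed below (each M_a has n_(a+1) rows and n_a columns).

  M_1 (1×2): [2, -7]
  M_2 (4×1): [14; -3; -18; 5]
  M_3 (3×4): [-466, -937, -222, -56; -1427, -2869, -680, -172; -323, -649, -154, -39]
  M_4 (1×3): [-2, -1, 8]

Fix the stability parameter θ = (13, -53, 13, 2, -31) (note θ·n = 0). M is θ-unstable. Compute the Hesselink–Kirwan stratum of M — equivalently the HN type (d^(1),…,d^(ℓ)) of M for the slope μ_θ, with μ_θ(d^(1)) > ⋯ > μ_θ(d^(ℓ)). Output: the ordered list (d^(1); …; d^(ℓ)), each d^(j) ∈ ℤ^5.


Interval decomposition of M: I[1,1], I[1,5], I[3,3], I[3,4]^2.
HN type (ℓ=4): μ^(1)=13; μ^(2)=15/2; μ^(3)=-16/3; μ^(4)=-20

((1, 0, 1, 0, 0); (0, 0, 2, 2, 0); (0, 0, 1, 1, 1); (1, 1, 0, 0, 0))


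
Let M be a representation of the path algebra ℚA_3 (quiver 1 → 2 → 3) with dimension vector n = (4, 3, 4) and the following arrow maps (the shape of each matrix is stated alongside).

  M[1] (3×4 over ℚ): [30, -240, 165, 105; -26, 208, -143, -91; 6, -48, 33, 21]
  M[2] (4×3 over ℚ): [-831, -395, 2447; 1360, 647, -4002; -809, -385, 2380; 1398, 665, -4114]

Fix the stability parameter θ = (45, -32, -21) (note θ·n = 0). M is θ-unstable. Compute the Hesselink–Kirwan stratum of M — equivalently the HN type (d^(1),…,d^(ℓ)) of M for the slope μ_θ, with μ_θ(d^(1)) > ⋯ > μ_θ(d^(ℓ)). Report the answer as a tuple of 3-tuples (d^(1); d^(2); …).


Via rank(M_{q-1}∘⋯∘M_p): M ≅ I[1,1]^3, I[1,3], I[2,3]^2, I[3,3].
μ_θ-semistable layers: μ^(1)=45; μ^(2)=-8/3; μ^(3)=-21; μ^(4)=-32

((3, 0, 0); (1, 1, 1); (0, 0, 3); (0, 2, 0))


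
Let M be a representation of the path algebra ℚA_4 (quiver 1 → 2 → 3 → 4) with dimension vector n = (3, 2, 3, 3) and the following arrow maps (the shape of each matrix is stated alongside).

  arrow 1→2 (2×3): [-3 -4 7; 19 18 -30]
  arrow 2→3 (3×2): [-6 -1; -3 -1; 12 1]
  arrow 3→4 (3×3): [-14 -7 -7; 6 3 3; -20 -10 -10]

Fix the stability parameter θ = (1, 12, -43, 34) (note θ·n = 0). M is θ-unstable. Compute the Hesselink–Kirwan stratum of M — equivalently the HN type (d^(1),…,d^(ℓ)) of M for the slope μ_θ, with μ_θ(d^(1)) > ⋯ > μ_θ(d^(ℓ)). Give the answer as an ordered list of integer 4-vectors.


Interval decomposition of M: I[1,1], I[1,3], I[1,4], I[3,3], I[4,4]^2.
HN type (ℓ=4): μ^(1)=34; μ^(2)=1; μ^(3)=-10; μ^(4)=-43

((0, 0, 0, 3); (1, 0, 0, 0); (2, 2, 2, 0); (0, 0, 1, 0))


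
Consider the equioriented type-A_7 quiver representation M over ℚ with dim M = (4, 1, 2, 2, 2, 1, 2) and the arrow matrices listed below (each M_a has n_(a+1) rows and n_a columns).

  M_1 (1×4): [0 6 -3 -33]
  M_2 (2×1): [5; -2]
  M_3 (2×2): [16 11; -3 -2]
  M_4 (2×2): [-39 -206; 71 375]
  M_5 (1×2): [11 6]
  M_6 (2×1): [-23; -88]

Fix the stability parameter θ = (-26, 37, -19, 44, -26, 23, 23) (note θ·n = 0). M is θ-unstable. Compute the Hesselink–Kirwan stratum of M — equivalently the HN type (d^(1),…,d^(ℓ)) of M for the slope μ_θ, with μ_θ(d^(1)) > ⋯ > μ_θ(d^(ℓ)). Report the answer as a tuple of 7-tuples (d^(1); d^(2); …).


Barcode: M ≅ I[1,1]^3, I[1,7], I[3,5], I[7,7]. HN layers by μ_θ (4 steps, strictly decreasing):
  μ^(1)=23; μ^(2)=9; μ^(3)=-19; μ^(4)=-26

((0, 0, 0, 0, 0, 1, 2); (0, 1, 1, 2, 2, 0, 0); (0, 0, 1, 0, 0, 0, 0); (4, 0, 0, 0, 0, 0, 0))


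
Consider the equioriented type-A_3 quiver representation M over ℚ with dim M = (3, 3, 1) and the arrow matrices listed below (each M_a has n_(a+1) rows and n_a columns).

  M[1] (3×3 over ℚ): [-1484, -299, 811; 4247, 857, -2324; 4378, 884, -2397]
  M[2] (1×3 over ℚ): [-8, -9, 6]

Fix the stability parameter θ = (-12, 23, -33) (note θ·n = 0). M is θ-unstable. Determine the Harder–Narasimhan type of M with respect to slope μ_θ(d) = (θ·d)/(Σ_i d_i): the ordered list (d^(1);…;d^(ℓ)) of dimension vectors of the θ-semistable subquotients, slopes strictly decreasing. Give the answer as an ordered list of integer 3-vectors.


Via rank(M_{q-1}∘⋯∘M_p): M ≅ I[1,2]^2, I[1,3].
μ_θ-semistable layers: μ^(1)=23; μ^(2)=-5; μ^(3)=-12

((0, 2, 0); (0, 1, 1); (3, 0, 0))


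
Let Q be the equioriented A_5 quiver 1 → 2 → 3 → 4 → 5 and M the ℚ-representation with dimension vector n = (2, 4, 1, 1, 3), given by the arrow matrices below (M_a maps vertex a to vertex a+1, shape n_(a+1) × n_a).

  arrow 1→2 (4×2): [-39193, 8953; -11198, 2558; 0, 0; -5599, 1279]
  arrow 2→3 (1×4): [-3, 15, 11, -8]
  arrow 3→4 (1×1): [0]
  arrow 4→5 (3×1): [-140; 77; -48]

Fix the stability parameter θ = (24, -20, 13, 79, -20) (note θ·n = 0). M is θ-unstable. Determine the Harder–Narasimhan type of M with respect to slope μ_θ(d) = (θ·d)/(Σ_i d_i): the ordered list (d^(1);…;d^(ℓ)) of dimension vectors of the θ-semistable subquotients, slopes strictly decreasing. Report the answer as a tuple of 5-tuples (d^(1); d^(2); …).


Interval decomposition of M: I[1,1], I[1,3], I[2,2]^3, I[4,5], I[5,5]^2.
HN type (ℓ=5): μ^(1)=59/2; μ^(2)=24; μ^(3)=13; μ^(4)=2; μ^(5)=-20

((0, 0, 0, 1, 1); (1, 0, 0, 0, 0); (0, 0, 1, 0, 0); (1, 1, 0, 0, 0); (0, 3, 0, 0, 2))


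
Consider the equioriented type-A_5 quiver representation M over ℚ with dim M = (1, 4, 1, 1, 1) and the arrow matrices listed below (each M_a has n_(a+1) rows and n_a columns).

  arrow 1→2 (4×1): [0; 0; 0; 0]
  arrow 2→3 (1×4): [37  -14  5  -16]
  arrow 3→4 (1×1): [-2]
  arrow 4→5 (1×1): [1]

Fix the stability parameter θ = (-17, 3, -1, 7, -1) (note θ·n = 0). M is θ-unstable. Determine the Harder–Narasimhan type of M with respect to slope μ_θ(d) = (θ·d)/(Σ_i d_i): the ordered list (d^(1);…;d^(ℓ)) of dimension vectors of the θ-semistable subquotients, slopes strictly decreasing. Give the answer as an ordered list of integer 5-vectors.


Via rank(M_{q-1}∘⋯∘M_p): M ≅ I[1,1], I[2,2]^3, I[2,5].
μ_θ-semistable layers: μ^(1)=3; μ^(2)=1; μ^(3)=-17

((0, 3, 0, 1, 1); (0, 1, 1, 0, 0); (1, 0, 0, 0, 0))


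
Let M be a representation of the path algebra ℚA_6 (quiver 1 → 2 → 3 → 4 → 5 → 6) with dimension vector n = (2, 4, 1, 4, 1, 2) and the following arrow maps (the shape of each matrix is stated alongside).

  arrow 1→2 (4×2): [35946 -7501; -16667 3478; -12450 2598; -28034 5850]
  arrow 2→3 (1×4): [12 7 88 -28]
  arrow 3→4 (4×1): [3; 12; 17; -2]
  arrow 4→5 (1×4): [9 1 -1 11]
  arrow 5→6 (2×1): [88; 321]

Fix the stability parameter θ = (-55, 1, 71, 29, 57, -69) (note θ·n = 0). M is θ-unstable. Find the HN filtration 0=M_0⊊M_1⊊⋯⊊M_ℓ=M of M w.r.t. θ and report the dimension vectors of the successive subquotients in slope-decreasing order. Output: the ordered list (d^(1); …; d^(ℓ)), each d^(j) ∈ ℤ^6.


Interval decomposition of M: I[1,2], I[1,4], I[2,2]^2, I[4,4]^2, I[4,6], I[6,6].
HN type (ℓ=6): μ^(1)=50; μ^(2)=29; μ^(3)=17/3; μ^(4)=1; μ^(5)=-55; μ^(6)=-69

((0, 0, 1, 1, 0, 0); (0, 0, 0, 2, 0, 0); (0, 0, 0, 1, 1, 1); (0, 4, 0, 0, 0, 0); (2, 0, 0, 0, 0, 0); (0, 0, 0, 0, 0, 1))


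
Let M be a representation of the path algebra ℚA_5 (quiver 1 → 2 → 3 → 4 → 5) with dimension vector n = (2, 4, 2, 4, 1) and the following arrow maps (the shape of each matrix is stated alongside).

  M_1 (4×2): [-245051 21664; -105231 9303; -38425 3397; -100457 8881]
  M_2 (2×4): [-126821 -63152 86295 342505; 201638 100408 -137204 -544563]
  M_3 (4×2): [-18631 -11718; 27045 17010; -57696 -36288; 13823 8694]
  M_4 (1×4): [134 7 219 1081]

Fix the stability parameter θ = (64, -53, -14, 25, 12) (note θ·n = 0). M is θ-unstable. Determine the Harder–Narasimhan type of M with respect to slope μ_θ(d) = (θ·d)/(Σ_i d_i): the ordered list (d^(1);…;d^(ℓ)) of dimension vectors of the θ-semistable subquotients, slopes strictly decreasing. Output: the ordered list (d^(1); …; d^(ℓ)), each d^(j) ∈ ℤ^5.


Interval decomposition of M: I[1,3], I[1,4], I[2,2]^2, I[4,4]^2, I[4,5].
HN type (ℓ=4): μ^(1)=25; μ^(2)=37/2; μ^(3)=-1; μ^(4)=-53

((0, 0, 0, 3, 0); (0, 0, 0, 1, 1); (2, 2, 2, 0, 0); (0, 2, 0, 0, 0))


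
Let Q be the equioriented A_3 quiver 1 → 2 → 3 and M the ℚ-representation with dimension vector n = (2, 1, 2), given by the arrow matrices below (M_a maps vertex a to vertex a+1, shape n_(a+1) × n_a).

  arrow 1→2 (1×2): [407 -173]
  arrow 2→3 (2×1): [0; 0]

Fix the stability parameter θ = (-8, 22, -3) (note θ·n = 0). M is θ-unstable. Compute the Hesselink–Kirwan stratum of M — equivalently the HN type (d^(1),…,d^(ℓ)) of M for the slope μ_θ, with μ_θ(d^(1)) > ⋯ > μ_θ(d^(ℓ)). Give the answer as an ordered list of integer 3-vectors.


Barcode: M ≅ I[1,1], I[1,2], I[3,3]^2. HN layers by μ_θ (3 steps, strictly decreasing):
  μ^(1)=22; μ^(2)=-3; μ^(3)=-8

((0, 1, 0); (0, 0, 2); (2, 0, 0))


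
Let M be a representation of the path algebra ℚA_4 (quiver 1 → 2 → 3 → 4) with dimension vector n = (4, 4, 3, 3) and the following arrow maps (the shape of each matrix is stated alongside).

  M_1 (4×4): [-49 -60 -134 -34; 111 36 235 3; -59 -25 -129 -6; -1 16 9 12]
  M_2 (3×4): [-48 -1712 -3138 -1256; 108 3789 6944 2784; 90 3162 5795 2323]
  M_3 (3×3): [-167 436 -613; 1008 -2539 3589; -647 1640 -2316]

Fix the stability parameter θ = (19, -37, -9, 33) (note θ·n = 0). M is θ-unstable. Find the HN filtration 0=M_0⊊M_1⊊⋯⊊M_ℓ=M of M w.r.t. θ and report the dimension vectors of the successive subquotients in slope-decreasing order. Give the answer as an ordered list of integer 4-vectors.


Barcode: M ≅ I[1,2], I[1,4]^3. HN layers by μ_θ (2 steps, strictly decreasing):
  μ^(1)=33; μ^(2)=-9

((0, 0, 0, 3); (4, 4, 3, 0))


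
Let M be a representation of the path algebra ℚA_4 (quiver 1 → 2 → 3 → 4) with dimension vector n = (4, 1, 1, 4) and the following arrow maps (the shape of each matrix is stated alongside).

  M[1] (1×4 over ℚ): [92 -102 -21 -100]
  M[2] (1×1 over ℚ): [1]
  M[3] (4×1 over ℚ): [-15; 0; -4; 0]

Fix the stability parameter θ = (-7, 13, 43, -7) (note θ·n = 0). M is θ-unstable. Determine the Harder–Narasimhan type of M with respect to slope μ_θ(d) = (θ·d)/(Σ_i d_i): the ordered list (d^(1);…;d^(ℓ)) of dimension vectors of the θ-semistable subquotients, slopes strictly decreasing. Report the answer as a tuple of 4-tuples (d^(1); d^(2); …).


Barcode: M ≅ I[1,1]^3, I[1,4], I[4,4]^3. HN layers by μ_θ (3 steps, strictly decreasing):
  μ^(1)=18; μ^(2)=13; μ^(3)=-7

((0, 0, 1, 1); (0, 1, 0, 0); (4, 0, 0, 3))


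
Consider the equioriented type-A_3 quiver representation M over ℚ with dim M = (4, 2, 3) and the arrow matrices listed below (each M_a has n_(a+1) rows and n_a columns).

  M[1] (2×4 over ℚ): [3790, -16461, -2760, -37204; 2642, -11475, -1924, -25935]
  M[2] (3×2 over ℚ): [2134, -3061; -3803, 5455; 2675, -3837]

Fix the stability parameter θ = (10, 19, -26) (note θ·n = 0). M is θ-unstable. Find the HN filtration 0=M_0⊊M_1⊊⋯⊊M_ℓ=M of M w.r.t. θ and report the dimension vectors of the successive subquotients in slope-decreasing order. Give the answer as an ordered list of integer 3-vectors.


Interval decomposition of M: I[1,1]^2, I[1,3]^2, I[3,3].
HN type (ℓ=3): μ^(1)=10; μ^(2)=1; μ^(3)=-26

((2, 0, 0); (2, 2, 2); (0, 0, 1))


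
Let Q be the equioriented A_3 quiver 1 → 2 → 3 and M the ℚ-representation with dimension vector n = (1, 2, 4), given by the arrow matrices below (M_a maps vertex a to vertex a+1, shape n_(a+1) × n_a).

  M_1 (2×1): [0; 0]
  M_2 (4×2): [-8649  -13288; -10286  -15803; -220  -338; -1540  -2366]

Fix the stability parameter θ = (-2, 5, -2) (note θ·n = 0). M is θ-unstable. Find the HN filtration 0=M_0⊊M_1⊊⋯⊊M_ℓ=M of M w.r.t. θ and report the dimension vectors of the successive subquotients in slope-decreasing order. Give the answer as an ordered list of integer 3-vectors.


Barcode: M ≅ I[1,1], I[2,3]^2, I[3,3]^2. HN layers by μ_θ (2 steps, strictly decreasing):
  μ^(1)=3/2; μ^(2)=-2

((0, 2, 2); (1, 0, 2))


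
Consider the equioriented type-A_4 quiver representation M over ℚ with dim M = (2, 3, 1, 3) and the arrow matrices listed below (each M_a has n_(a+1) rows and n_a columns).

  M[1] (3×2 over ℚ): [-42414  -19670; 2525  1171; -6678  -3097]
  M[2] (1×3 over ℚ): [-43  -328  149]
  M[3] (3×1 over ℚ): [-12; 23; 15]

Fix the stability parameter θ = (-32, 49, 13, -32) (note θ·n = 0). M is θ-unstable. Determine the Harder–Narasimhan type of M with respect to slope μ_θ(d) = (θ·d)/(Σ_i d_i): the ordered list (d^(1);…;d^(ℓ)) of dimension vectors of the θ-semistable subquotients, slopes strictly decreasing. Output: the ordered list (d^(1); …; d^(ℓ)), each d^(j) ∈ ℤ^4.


Barcode: M ≅ I[1,2], I[1,4], I[2,2], I[4,4]^2. HN layers by μ_θ (3 steps, strictly decreasing):
  μ^(1)=49; μ^(2)=10; μ^(3)=-32

((0, 2, 0, 0); (0, 1, 1, 1); (2, 0, 0, 2))


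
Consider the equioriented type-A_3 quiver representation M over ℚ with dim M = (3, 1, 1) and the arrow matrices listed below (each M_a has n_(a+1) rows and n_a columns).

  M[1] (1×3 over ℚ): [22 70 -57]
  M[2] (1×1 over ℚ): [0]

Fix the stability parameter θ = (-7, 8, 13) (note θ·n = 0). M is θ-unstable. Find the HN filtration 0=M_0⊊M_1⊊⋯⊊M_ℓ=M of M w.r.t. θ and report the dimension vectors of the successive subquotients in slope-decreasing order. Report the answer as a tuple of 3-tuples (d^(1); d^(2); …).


Via rank(M_{q-1}∘⋯∘M_p): M ≅ I[1,1]^2, I[1,2], I[3,3].
μ_θ-semistable layers: μ^(1)=13; μ^(2)=8; μ^(3)=-7

((0, 0, 1); (0, 1, 0); (3, 0, 0))


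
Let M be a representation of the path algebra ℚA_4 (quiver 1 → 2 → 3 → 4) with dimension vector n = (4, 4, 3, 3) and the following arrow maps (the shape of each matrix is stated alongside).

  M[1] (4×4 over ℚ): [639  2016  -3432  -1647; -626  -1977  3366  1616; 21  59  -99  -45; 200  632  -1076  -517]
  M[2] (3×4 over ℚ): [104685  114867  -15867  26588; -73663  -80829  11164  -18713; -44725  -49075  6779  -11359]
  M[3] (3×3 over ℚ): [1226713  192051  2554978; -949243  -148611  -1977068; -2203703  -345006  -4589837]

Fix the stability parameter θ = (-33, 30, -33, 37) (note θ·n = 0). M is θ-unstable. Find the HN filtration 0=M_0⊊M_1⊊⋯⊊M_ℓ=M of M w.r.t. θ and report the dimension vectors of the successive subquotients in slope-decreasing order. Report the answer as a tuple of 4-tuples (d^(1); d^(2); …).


Via rank(M_{q-1}∘⋯∘M_p): M ≅ I[1,2], I[1,3], I[1,4]^2, I[4,4].
μ_θ-semistable layers: μ^(1)=37; μ^(2)=30; μ^(3)=-3/2; μ^(4)=-33

((0, 0, 0, 3); (0, 1, 0, 0); (0, 3, 3, 0); (4, 0, 0, 0))


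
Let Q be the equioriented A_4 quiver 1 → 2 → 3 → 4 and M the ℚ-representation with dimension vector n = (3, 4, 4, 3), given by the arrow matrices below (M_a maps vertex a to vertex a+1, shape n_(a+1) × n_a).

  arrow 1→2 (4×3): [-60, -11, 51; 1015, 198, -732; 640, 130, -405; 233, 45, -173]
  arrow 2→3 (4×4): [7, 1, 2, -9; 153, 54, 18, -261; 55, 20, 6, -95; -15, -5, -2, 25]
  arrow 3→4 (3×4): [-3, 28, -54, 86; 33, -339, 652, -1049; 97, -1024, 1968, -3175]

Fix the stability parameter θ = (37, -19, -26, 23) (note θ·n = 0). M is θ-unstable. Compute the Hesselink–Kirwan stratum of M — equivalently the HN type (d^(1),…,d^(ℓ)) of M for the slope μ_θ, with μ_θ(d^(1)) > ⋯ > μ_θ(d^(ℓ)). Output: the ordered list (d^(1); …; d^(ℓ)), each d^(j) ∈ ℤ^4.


Interval decomposition of M: I[1,2]^2, I[1,4], I[2,4], I[3,3], I[3,4].
HN type (ℓ=5): μ^(1)=23; μ^(2)=9; μ^(3)=-8/3; μ^(4)=-45/2; μ^(5)=-26

((0, 0, 0, 3); (2, 2, 0, 0); (1, 1, 1, 0); (0, 1, 1, 0); (0, 0, 2, 0))
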